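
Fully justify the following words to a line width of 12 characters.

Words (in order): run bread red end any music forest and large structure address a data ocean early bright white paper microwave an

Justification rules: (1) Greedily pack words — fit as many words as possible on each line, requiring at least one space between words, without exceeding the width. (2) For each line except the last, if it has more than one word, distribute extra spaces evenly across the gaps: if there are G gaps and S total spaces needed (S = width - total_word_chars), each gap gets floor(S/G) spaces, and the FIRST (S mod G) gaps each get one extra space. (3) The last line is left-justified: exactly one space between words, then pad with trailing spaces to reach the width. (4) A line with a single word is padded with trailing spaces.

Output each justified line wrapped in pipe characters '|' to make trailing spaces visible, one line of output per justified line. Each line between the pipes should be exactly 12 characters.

Answer: |run    bread|
|red  end any|
|music forest|
|and    large|
|structure   |
|address    a|
|data   ocean|
|early bright|
|white  paper|
|microwave an|

Derivation:
Line 1: ['run', 'bread'] (min_width=9, slack=3)
Line 2: ['red', 'end', 'any'] (min_width=11, slack=1)
Line 3: ['music', 'forest'] (min_width=12, slack=0)
Line 4: ['and', 'large'] (min_width=9, slack=3)
Line 5: ['structure'] (min_width=9, slack=3)
Line 6: ['address', 'a'] (min_width=9, slack=3)
Line 7: ['data', 'ocean'] (min_width=10, slack=2)
Line 8: ['early', 'bright'] (min_width=12, slack=0)
Line 9: ['white', 'paper'] (min_width=11, slack=1)
Line 10: ['microwave', 'an'] (min_width=12, slack=0)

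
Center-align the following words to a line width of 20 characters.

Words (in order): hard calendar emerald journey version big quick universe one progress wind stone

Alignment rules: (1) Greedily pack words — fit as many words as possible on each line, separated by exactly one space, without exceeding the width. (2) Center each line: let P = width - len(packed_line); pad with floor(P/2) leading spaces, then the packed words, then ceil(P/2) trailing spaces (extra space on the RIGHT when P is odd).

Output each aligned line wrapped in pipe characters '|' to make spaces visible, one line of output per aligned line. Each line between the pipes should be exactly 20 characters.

Answer: |   hard calendar    |
|  emerald journey   |
| version big quick  |
|    universe one    |
|progress wind stone |

Derivation:
Line 1: ['hard', 'calendar'] (min_width=13, slack=7)
Line 2: ['emerald', 'journey'] (min_width=15, slack=5)
Line 3: ['version', 'big', 'quick'] (min_width=17, slack=3)
Line 4: ['universe', 'one'] (min_width=12, slack=8)
Line 5: ['progress', 'wind', 'stone'] (min_width=19, slack=1)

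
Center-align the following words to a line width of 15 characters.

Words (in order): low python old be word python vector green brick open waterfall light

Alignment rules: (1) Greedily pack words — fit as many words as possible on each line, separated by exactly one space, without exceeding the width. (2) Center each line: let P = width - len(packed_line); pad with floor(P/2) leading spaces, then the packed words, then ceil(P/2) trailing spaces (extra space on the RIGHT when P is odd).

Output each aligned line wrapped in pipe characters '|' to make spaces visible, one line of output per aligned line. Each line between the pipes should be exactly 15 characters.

Line 1: ['low', 'python', 'old'] (min_width=14, slack=1)
Line 2: ['be', 'word', 'python'] (min_width=14, slack=1)
Line 3: ['vector', 'green'] (min_width=12, slack=3)
Line 4: ['brick', 'open'] (min_width=10, slack=5)
Line 5: ['waterfall', 'light'] (min_width=15, slack=0)

Answer: |low python old |
|be word python |
| vector green  |
|  brick open   |
|waterfall light|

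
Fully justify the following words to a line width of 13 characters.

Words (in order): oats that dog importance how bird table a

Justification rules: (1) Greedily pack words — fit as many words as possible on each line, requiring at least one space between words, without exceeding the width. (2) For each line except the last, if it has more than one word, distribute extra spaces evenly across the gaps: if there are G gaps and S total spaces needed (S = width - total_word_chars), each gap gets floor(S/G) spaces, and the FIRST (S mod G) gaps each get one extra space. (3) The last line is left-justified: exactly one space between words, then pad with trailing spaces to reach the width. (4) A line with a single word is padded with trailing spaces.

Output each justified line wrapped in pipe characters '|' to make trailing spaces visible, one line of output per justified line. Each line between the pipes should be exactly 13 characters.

Answer: |oats that dog|
|importance   |
|how      bird|
|table a      |

Derivation:
Line 1: ['oats', 'that', 'dog'] (min_width=13, slack=0)
Line 2: ['importance'] (min_width=10, slack=3)
Line 3: ['how', 'bird'] (min_width=8, slack=5)
Line 4: ['table', 'a'] (min_width=7, slack=6)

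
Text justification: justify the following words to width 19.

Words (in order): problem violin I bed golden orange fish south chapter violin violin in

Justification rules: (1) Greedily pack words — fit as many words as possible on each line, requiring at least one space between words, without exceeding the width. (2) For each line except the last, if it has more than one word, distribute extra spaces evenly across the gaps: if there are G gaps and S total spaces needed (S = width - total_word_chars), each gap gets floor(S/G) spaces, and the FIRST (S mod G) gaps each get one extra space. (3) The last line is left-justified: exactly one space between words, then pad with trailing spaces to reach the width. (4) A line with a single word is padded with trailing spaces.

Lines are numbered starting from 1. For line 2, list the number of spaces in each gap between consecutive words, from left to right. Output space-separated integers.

Line 1: ['problem', 'violin', 'I'] (min_width=16, slack=3)
Line 2: ['bed', 'golden', 'orange'] (min_width=17, slack=2)
Line 3: ['fish', 'south', 'chapter'] (min_width=18, slack=1)
Line 4: ['violin', 'violin', 'in'] (min_width=16, slack=3)

Answer: 2 2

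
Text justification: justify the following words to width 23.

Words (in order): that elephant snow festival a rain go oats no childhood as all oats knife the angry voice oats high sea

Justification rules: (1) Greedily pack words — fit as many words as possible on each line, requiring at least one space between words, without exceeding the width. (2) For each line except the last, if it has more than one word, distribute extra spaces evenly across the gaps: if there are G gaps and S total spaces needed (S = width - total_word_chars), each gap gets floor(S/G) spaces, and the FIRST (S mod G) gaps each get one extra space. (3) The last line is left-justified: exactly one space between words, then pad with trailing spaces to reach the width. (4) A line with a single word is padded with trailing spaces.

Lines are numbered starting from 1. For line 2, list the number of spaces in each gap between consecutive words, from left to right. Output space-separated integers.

Answer: 1 1 1 1

Derivation:
Line 1: ['that', 'elephant', 'snow'] (min_width=18, slack=5)
Line 2: ['festival', 'a', 'rain', 'go', 'oats'] (min_width=23, slack=0)
Line 3: ['no', 'childhood', 'as', 'all'] (min_width=19, slack=4)
Line 4: ['oats', 'knife', 'the', 'angry'] (min_width=20, slack=3)
Line 5: ['voice', 'oats', 'high', 'sea'] (min_width=19, slack=4)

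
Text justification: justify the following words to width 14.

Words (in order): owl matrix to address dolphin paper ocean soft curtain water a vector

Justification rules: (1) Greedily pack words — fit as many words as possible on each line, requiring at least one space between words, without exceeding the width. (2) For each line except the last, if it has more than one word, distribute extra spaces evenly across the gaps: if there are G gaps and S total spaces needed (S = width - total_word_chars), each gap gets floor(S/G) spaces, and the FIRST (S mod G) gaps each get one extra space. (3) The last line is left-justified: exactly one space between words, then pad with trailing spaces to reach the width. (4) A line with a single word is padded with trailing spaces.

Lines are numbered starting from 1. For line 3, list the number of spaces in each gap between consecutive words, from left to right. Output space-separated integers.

Line 1: ['owl', 'matrix', 'to'] (min_width=13, slack=1)
Line 2: ['address'] (min_width=7, slack=7)
Line 3: ['dolphin', 'paper'] (min_width=13, slack=1)
Line 4: ['ocean', 'soft'] (min_width=10, slack=4)
Line 5: ['curtain', 'water'] (min_width=13, slack=1)
Line 6: ['a', 'vector'] (min_width=8, slack=6)

Answer: 2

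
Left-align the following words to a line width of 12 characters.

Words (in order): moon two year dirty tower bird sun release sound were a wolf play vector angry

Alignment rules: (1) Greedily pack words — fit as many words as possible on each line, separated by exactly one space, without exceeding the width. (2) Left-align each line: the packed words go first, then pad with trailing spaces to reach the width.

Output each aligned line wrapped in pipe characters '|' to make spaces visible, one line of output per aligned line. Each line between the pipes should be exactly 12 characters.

Answer: |moon two    |
|year dirty  |
|tower bird  |
|sun release |
|sound were a|
|wolf play   |
|vector angry|

Derivation:
Line 1: ['moon', 'two'] (min_width=8, slack=4)
Line 2: ['year', 'dirty'] (min_width=10, slack=2)
Line 3: ['tower', 'bird'] (min_width=10, slack=2)
Line 4: ['sun', 'release'] (min_width=11, slack=1)
Line 5: ['sound', 'were', 'a'] (min_width=12, slack=0)
Line 6: ['wolf', 'play'] (min_width=9, slack=3)
Line 7: ['vector', 'angry'] (min_width=12, slack=0)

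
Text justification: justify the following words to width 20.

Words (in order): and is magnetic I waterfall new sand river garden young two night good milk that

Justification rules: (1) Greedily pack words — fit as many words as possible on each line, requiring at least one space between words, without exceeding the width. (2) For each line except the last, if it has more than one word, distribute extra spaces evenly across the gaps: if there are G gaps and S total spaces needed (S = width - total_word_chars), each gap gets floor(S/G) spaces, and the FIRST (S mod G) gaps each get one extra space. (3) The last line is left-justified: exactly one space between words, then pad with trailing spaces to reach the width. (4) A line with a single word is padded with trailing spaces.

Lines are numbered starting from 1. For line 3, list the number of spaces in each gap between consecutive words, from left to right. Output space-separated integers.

Line 1: ['and', 'is', 'magnetic', 'I'] (min_width=17, slack=3)
Line 2: ['waterfall', 'new', 'sand'] (min_width=18, slack=2)
Line 3: ['river', 'garden', 'young'] (min_width=18, slack=2)
Line 4: ['two', 'night', 'good', 'milk'] (min_width=19, slack=1)
Line 5: ['that'] (min_width=4, slack=16)

Answer: 2 2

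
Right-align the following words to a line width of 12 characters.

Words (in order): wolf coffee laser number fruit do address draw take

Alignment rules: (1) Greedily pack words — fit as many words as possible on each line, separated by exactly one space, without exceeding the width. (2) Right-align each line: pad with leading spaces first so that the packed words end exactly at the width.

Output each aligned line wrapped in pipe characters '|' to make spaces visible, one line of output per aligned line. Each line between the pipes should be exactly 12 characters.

Line 1: ['wolf', 'coffee'] (min_width=11, slack=1)
Line 2: ['laser', 'number'] (min_width=12, slack=0)
Line 3: ['fruit', 'do'] (min_width=8, slack=4)
Line 4: ['address', 'draw'] (min_width=12, slack=0)
Line 5: ['take'] (min_width=4, slack=8)

Answer: | wolf coffee|
|laser number|
|    fruit do|
|address draw|
|        take|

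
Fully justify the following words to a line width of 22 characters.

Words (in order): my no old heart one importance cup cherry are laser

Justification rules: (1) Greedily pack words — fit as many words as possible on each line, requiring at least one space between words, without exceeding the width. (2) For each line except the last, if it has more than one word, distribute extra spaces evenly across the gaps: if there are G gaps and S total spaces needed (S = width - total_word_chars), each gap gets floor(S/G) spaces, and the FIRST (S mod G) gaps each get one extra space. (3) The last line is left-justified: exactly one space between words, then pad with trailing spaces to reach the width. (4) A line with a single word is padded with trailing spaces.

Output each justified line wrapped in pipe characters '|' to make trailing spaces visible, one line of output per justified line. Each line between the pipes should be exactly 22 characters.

Answer: |my  no  old  heart one|
|importance  cup cherry|
|are laser             |

Derivation:
Line 1: ['my', 'no', 'old', 'heart', 'one'] (min_width=19, slack=3)
Line 2: ['importance', 'cup', 'cherry'] (min_width=21, slack=1)
Line 3: ['are', 'laser'] (min_width=9, slack=13)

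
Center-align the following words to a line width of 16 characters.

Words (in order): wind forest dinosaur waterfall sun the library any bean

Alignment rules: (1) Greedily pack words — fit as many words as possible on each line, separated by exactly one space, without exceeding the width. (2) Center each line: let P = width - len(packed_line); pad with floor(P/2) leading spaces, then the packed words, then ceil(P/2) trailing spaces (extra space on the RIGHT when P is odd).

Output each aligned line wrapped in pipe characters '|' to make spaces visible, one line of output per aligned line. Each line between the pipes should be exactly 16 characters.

Answer: |  wind forest   |
|    dinosaur    |
| waterfall sun  |
|the library any |
|      bean      |

Derivation:
Line 1: ['wind', 'forest'] (min_width=11, slack=5)
Line 2: ['dinosaur'] (min_width=8, slack=8)
Line 3: ['waterfall', 'sun'] (min_width=13, slack=3)
Line 4: ['the', 'library', 'any'] (min_width=15, slack=1)
Line 5: ['bean'] (min_width=4, slack=12)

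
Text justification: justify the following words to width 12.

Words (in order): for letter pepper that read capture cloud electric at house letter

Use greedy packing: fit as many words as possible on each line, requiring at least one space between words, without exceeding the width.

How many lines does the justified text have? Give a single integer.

Answer: 6

Derivation:
Line 1: ['for', 'letter'] (min_width=10, slack=2)
Line 2: ['pepper', 'that'] (min_width=11, slack=1)
Line 3: ['read', 'capture'] (min_width=12, slack=0)
Line 4: ['cloud'] (min_width=5, slack=7)
Line 5: ['electric', 'at'] (min_width=11, slack=1)
Line 6: ['house', 'letter'] (min_width=12, slack=0)
Total lines: 6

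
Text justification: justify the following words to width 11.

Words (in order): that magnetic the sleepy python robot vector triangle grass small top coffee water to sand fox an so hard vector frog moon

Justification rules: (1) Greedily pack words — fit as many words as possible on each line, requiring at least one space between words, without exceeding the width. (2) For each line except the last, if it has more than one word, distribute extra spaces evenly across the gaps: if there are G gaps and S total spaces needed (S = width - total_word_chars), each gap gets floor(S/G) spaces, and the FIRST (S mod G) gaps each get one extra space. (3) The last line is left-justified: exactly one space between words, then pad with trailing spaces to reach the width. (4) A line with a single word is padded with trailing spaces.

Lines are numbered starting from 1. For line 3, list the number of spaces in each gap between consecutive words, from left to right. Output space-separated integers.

Line 1: ['that'] (min_width=4, slack=7)
Line 2: ['magnetic'] (min_width=8, slack=3)
Line 3: ['the', 'sleepy'] (min_width=10, slack=1)
Line 4: ['python'] (min_width=6, slack=5)
Line 5: ['robot'] (min_width=5, slack=6)
Line 6: ['vector'] (min_width=6, slack=5)
Line 7: ['triangle'] (min_width=8, slack=3)
Line 8: ['grass', 'small'] (min_width=11, slack=0)
Line 9: ['top', 'coffee'] (min_width=10, slack=1)
Line 10: ['water', 'to'] (min_width=8, slack=3)
Line 11: ['sand', 'fox', 'an'] (min_width=11, slack=0)
Line 12: ['so', 'hard'] (min_width=7, slack=4)
Line 13: ['vector', 'frog'] (min_width=11, slack=0)
Line 14: ['moon'] (min_width=4, slack=7)

Answer: 2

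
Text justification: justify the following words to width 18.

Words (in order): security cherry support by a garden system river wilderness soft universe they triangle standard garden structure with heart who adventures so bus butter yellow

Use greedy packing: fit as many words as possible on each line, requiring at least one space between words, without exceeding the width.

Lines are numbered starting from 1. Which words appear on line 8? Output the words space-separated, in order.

Answer: with heart who

Derivation:
Line 1: ['security', 'cherry'] (min_width=15, slack=3)
Line 2: ['support', 'by', 'a'] (min_width=12, slack=6)
Line 3: ['garden', 'system'] (min_width=13, slack=5)
Line 4: ['river', 'wilderness'] (min_width=16, slack=2)
Line 5: ['soft', 'universe', 'they'] (min_width=18, slack=0)
Line 6: ['triangle', 'standard'] (min_width=17, slack=1)
Line 7: ['garden', 'structure'] (min_width=16, slack=2)
Line 8: ['with', 'heart', 'who'] (min_width=14, slack=4)
Line 9: ['adventures', 'so', 'bus'] (min_width=17, slack=1)
Line 10: ['butter', 'yellow'] (min_width=13, slack=5)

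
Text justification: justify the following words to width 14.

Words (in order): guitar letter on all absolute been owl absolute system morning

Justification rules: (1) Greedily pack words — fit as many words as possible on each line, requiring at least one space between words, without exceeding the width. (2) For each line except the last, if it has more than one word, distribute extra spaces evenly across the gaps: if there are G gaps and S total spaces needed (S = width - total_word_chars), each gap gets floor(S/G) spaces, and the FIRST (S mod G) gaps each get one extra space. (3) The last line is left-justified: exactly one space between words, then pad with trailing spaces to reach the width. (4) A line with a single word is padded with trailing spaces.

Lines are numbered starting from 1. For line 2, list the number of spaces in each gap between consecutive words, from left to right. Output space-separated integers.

Line 1: ['guitar', 'letter'] (min_width=13, slack=1)
Line 2: ['on', 'all'] (min_width=6, slack=8)
Line 3: ['absolute', 'been'] (min_width=13, slack=1)
Line 4: ['owl', 'absolute'] (min_width=12, slack=2)
Line 5: ['system', 'morning'] (min_width=14, slack=0)

Answer: 9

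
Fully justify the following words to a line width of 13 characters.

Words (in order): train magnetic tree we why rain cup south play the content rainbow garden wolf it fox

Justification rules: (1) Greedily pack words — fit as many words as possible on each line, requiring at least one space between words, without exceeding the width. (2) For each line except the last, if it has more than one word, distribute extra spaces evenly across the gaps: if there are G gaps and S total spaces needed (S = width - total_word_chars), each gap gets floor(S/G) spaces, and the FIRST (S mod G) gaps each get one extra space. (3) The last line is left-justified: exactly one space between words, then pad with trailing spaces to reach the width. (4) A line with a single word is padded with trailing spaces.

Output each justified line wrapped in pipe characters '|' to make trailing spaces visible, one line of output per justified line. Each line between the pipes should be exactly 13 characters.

Answer: |train        |
|magnetic tree|
|we  why  rain|
|cup     south|
|play      the|
|content      |
|rainbow      |
|garden   wolf|
|it fox       |

Derivation:
Line 1: ['train'] (min_width=5, slack=8)
Line 2: ['magnetic', 'tree'] (min_width=13, slack=0)
Line 3: ['we', 'why', 'rain'] (min_width=11, slack=2)
Line 4: ['cup', 'south'] (min_width=9, slack=4)
Line 5: ['play', 'the'] (min_width=8, slack=5)
Line 6: ['content'] (min_width=7, slack=6)
Line 7: ['rainbow'] (min_width=7, slack=6)
Line 8: ['garden', 'wolf'] (min_width=11, slack=2)
Line 9: ['it', 'fox'] (min_width=6, slack=7)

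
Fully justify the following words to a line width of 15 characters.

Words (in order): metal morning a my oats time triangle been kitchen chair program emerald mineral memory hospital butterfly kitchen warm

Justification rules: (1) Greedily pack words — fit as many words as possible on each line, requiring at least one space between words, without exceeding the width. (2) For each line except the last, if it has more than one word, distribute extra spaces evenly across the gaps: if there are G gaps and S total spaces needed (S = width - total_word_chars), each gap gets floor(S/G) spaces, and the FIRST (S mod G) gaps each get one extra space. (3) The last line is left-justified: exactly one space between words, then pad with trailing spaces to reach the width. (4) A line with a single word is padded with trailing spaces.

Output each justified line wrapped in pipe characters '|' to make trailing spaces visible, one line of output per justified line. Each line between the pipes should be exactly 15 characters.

Answer: |metal morning a|
|my   oats  time|
|triangle   been|
|kitchen   chair|
|program emerald|
|mineral  memory|
|hospital       |
|butterfly      |
|kitchen warm   |

Derivation:
Line 1: ['metal', 'morning', 'a'] (min_width=15, slack=0)
Line 2: ['my', 'oats', 'time'] (min_width=12, slack=3)
Line 3: ['triangle', 'been'] (min_width=13, slack=2)
Line 4: ['kitchen', 'chair'] (min_width=13, slack=2)
Line 5: ['program', 'emerald'] (min_width=15, slack=0)
Line 6: ['mineral', 'memory'] (min_width=14, slack=1)
Line 7: ['hospital'] (min_width=8, slack=7)
Line 8: ['butterfly'] (min_width=9, slack=6)
Line 9: ['kitchen', 'warm'] (min_width=12, slack=3)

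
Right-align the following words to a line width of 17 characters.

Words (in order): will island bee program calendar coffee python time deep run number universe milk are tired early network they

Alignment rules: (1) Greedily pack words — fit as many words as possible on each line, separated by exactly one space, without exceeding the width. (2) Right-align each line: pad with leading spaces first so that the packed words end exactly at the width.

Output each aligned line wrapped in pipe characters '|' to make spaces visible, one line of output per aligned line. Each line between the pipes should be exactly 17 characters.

Line 1: ['will', 'island', 'bee'] (min_width=15, slack=2)
Line 2: ['program', 'calendar'] (min_width=16, slack=1)
Line 3: ['coffee', 'python'] (min_width=13, slack=4)
Line 4: ['time', 'deep', 'run'] (min_width=13, slack=4)
Line 5: ['number', 'universe'] (min_width=15, slack=2)
Line 6: ['milk', 'are', 'tired'] (min_width=14, slack=3)
Line 7: ['early', 'network'] (min_width=13, slack=4)
Line 8: ['they'] (min_width=4, slack=13)

Answer: |  will island bee|
| program calendar|
|    coffee python|
|    time deep run|
|  number universe|
|   milk are tired|
|    early network|
|             they|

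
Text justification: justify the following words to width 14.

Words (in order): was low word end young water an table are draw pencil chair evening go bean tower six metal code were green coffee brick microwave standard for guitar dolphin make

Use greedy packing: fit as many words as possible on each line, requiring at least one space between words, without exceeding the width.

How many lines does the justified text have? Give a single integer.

Line 1: ['was', 'low', 'word'] (min_width=12, slack=2)
Line 2: ['end', 'young'] (min_width=9, slack=5)
Line 3: ['water', 'an', 'table'] (min_width=14, slack=0)
Line 4: ['are', 'draw'] (min_width=8, slack=6)
Line 5: ['pencil', 'chair'] (min_width=12, slack=2)
Line 6: ['evening', 'go'] (min_width=10, slack=4)
Line 7: ['bean', 'tower', 'six'] (min_width=14, slack=0)
Line 8: ['metal', 'code'] (min_width=10, slack=4)
Line 9: ['were', 'green'] (min_width=10, slack=4)
Line 10: ['coffee', 'brick'] (min_width=12, slack=2)
Line 11: ['microwave'] (min_width=9, slack=5)
Line 12: ['standard', 'for'] (min_width=12, slack=2)
Line 13: ['guitar', 'dolphin'] (min_width=14, slack=0)
Line 14: ['make'] (min_width=4, slack=10)
Total lines: 14

Answer: 14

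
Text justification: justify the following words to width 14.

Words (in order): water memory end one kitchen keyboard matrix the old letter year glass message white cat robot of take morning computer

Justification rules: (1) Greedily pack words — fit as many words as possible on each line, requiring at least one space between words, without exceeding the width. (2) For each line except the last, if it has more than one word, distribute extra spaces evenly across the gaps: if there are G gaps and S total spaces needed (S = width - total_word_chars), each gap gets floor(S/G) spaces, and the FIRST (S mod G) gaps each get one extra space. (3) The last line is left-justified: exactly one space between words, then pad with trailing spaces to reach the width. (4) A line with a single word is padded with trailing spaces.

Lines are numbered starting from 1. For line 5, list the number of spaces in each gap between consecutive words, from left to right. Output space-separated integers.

Answer: 1 1

Derivation:
Line 1: ['water', 'memory'] (min_width=12, slack=2)
Line 2: ['end', 'one'] (min_width=7, slack=7)
Line 3: ['kitchen'] (min_width=7, slack=7)
Line 4: ['keyboard'] (min_width=8, slack=6)
Line 5: ['matrix', 'the', 'old'] (min_width=14, slack=0)
Line 6: ['letter', 'year'] (min_width=11, slack=3)
Line 7: ['glass', 'message'] (min_width=13, slack=1)
Line 8: ['white', 'cat'] (min_width=9, slack=5)
Line 9: ['robot', 'of', 'take'] (min_width=13, slack=1)
Line 10: ['morning'] (min_width=7, slack=7)
Line 11: ['computer'] (min_width=8, slack=6)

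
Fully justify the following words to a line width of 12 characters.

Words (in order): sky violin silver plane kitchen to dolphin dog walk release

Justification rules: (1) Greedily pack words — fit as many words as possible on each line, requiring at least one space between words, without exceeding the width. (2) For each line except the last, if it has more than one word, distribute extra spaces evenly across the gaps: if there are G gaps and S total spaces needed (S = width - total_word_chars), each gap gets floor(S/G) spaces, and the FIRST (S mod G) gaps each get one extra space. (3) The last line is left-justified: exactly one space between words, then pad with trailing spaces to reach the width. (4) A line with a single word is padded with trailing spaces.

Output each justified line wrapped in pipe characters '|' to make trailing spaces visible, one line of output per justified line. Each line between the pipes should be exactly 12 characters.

Line 1: ['sky', 'violin'] (min_width=10, slack=2)
Line 2: ['silver', 'plane'] (min_width=12, slack=0)
Line 3: ['kitchen', 'to'] (min_width=10, slack=2)
Line 4: ['dolphin', 'dog'] (min_width=11, slack=1)
Line 5: ['walk', 'release'] (min_width=12, slack=0)

Answer: |sky   violin|
|silver plane|
|kitchen   to|
|dolphin  dog|
|walk release|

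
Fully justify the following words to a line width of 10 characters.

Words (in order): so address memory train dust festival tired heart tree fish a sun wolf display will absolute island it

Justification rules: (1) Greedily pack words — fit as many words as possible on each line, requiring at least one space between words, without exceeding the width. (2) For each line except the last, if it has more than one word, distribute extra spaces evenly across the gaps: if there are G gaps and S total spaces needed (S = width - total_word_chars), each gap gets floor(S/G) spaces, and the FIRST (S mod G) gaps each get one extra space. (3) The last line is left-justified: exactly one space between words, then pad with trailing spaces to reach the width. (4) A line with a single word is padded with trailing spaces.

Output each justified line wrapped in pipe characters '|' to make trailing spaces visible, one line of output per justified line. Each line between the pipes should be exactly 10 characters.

Line 1: ['so', 'address'] (min_width=10, slack=0)
Line 2: ['memory'] (min_width=6, slack=4)
Line 3: ['train', 'dust'] (min_width=10, slack=0)
Line 4: ['festival'] (min_width=8, slack=2)
Line 5: ['tired'] (min_width=5, slack=5)
Line 6: ['heart', 'tree'] (min_width=10, slack=0)
Line 7: ['fish', 'a', 'sun'] (min_width=10, slack=0)
Line 8: ['wolf'] (min_width=4, slack=6)
Line 9: ['display'] (min_width=7, slack=3)
Line 10: ['will'] (min_width=4, slack=6)
Line 11: ['absolute'] (min_width=8, slack=2)
Line 12: ['island', 'it'] (min_width=9, slack=1)

Answer: |so address|
|memory    |
|train dust|
|festival  |
|tired     |
|heart tree|
|fish a sun|
|wolf      |
|display   |
|will      |
|absolute  |
|island it |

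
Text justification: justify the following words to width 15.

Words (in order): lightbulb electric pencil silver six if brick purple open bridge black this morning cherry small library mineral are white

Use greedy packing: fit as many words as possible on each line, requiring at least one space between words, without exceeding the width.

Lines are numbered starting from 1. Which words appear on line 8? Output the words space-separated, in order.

Line 1: ['lightbulb'] (min_width=9, slack=6)
Line 2: ['electric', 'pencil'] (min_width=15, slack=0)
Line 3: ['silver', 'six', 'if'] (min_width=13, slack=2)
Line 4: ['brick', 'purple'] (min_width=12, slack=3)
Line 5: ['open', 'bridge'] (min_width=11, slack=4)
Line 6: ['black', 'this'] (min_width=10, slack=5)
Line 7: ['morning', 'cherry'] (min_width=14, slack=1)
Line 8: ['small', 'library'] (min_width=13, slack=2)
Line 9: ['mineral', 'are'] (min_width=11, slack=4)
Line 10: ['white'] (min_width=5, slack=10)

Answer: small library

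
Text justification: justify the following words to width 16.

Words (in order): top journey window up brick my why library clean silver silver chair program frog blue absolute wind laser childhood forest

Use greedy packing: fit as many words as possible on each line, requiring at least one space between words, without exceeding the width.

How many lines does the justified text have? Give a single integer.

Line 1: ['top', 'journey'] (min_width=11, slack=5)
Line 2: ['window', 'up', 'brick'] (min_width=15, slack=1)
Line 3: ['my', 'why', 'library'] (min_width=14, slack=2)
Line 4: ['clean', 'silver'] (min_width=12, slack=4)
Line 5: ['silver', 'chair'] (min_width=12, slack=4)
Line 6: ['program', 'frog'] (min_width=12, slack=4)
Line 7: ['blue', 'absolute'] (min_width=13, slack=3)
Line 8: ['wind', 'laser'] (min_width=10, slack=6)
Line 9: ['childhood', 'forest'] (min_width=16, slack=0)
Total lines: 9

Answer: 9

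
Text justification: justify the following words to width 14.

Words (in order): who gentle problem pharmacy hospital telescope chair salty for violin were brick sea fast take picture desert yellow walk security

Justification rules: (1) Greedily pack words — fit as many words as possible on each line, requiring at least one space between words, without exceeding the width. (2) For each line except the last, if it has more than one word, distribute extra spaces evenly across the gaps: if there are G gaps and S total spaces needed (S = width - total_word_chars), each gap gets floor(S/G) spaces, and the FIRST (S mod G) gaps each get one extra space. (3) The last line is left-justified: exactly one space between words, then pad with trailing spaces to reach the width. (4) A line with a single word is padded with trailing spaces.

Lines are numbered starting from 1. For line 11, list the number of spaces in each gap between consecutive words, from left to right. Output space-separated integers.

Line 1: ['who', 'gentle'] (min_width=10, slack=4)
Line 2: ['problem'] (min_width=7, slack=7)
Line 3: ['pharmacy'] (min_width=8, slack=6)
Line 4: ['hospital'] (min_width=8, slack=6)
Line 5: ['telescope'] (min_width=9, slack=5)
Line 6: ['chair', 'salty'] (min_width=11, slack=3)
Line 7: ['for', 'violin'] (min_width=10, slack=4)
Line 8: ['were', 'brick', 'sea'] (min_width=14, slack=0)
Line 9: ['fast', 'take'] (min_width=9, slack=5)
Line 10: ['picture', 'desert'] (min_width=14, slack=0)
Line 11: ['yellow', 'walk'] (min_width=11, slack=3)
Line 12: ['security'] (min_width=8, slack=6)

Answer: 4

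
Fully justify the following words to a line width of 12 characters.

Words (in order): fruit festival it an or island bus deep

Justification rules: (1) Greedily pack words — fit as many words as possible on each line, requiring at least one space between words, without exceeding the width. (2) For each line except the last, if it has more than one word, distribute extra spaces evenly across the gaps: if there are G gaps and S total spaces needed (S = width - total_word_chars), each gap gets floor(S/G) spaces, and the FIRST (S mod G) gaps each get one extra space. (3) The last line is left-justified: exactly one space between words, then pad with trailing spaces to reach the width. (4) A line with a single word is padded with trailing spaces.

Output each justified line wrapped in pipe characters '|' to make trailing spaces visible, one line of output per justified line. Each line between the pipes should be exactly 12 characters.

Line 1: ['fruit'] (min_width=5, slack=7)
Line 2: ['festival', 'it'] (min_width=11, slack=1)
Line 3: ['an', 'or', 'island'] (min_width=12, slack=0)
Line 4: ['bus', 'deep'] (min_width=8, slack=4)

Answer: |fruit       |
|festival  it|
|an or island|
|bus deep    |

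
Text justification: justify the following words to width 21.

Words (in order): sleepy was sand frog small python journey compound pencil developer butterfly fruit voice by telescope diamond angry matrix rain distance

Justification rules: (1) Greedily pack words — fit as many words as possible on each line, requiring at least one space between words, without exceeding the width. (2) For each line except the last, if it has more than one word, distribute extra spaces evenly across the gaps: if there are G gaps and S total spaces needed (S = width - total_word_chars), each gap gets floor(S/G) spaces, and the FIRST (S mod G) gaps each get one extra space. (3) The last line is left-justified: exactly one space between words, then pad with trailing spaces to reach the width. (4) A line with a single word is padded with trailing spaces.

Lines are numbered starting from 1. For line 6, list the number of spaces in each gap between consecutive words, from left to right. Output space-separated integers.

Answer: 5

Derivation:
Line 1: ['sleepy', 'was', 'sand', 'frog'] (min_width=20, slack=1)
Line 2: ['small', 'python', 'journey'] (min_width=20, slack=1)
Line 3: ['compound', 'pencil'] (min_width=15, slack=6)
Line 4: ['developer', 'butterfly'] (min_width=19, slack=2)
Line 5: ['fruit', 'voice', 'by'] (min_width=14, slack=7)
Line 6: ['telescope', 'diamond'] (min_width=17, slack=4)
Line 7: ['angry', 'matrix', 'rain'] (min_width=17, slack=4)
Line 8: ['distance'] (min_width=8, slack=13)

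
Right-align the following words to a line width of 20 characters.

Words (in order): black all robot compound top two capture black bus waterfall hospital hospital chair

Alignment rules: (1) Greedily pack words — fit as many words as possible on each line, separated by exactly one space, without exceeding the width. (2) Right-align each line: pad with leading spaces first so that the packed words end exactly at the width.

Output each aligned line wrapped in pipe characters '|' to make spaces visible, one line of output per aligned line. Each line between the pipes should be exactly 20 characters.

Answer: |     black all robot|
|    compound top two|
|   capture black bus|
|  waterfall hospital|
|      hospital chair|

Derivation:
Line 1: ['black', 'all', 'robot'] (min_width=15, slack=5)
Line 2: ['compound', 'top', 'two'] (min_width=16, slack=4)
Line 3: ['capture', 'black', 'bus'] (min_width=17, slack=3)
Line 4: ['waterfall', 'hospital'] (min_width=18, slack=2)
Line 5: ['hospital', 'chair'] (min_width=14, slack=6)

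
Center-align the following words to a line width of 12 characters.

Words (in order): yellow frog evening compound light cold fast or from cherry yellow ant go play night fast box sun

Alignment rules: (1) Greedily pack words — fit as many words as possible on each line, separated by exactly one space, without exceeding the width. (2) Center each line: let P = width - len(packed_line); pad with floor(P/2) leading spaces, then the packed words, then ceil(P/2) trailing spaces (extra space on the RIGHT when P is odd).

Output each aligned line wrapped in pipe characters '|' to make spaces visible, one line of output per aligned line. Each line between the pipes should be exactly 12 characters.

Answer: |yellow frog |
|  evening   |
|  compound  |
| light cold |
|fast or from|
|   cherry   |
| yellow ant |
|  go play   |
| night fast |
|  box sun   |

Derivation:
Line 1: ['yellow', 'frog'] (min_width=11, slack=1)
Line 2: ['evening'] (min_width=7, slack=5)
Line 3: ['compound'] (min_width=8, slack=4)
Line 4: ['light', 'cold'] (min_width=10, slack=2)
Line 5: ['fast', 'or', 'from'] (min_width=12, slack=0)
Line 6: ['cherry'] (min_width=6, slack=6)
Line 7: ['yellow', 'ant'] (min_width=10, slack=2)
Line 8: ['go', 'play'] (min_width=7, slack=5)
Line 9: ['night', 'fast'] (min_width=10, slack=2)
Line 10: ['box', 'sun'] (min_width=7, slack=5)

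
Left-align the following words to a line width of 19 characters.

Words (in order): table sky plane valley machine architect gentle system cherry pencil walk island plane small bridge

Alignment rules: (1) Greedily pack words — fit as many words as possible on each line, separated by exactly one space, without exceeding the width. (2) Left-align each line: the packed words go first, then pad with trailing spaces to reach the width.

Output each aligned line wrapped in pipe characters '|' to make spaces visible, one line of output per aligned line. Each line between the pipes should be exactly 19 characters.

Answer: |table sky plane    |
|valley machine     |
|architect gentle   |
|system cherry      |
|pencil walk island |
|plane small bridge |

Derivation:
Line 1: ['table', 'sky', 'plane'] (min_width=15, slack=4)
Line 2: ['valley', 'machine'] (min_width=14, slack=5)
Line 3: ['architect', 'gentle'] (min_width=16, slack=3)
Line 4: ['system', 'cherry'] (min_width=13, slack=6)
Line 5: ['pencil', 'walk', 'island'] (min_width=18, slack=1)
Line 6: ['plane', 'small', 'bridge'] (min_width=18, slack=1)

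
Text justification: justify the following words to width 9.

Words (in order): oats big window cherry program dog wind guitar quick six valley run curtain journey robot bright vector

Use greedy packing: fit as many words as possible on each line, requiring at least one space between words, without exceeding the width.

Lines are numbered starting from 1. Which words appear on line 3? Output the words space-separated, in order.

Answer: cherry

Derivation:
Line 1: ['oats', 'big'] (min_width=8, slack=1)
Line 2: ['window'] (min_width=6, slack=3)
Line 3: ['cherry'] (min_width=6, slack=3)
Line 4: ['program'] (min_width=7, slack=2)
Line 5: ['dog', 'wind'] (min_width=8, slack=1)
Line 6: ['guitar'] (min_width=6, slack=3)
Line 7: ['quick', 'six'] (min_width=9, slack=0)
Line 8: ['valley'] (min_width=6, slack=3)
Line 9: ['run'] (min_width=3, slack=6)
Line 10: ['curtain'] (min_width=7, slack=2)
Line 11: ['journey'] (min_width=7, slack=2)
Line 12: ['robot'] (min_width=5, slack=4)
Line 13: ['bright'] (min_width=6, slack=3)
Line 14: ['vector'] (min_width=6, slack=3)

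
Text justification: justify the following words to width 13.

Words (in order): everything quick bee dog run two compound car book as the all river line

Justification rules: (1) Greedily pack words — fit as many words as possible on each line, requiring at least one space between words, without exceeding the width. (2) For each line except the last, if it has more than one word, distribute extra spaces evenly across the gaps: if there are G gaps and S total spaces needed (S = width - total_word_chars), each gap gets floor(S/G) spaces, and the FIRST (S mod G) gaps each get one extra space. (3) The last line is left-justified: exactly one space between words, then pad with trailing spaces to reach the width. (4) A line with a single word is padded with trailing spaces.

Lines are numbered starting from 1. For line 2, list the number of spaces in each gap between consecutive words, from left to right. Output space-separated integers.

Answer: 1 1

Derivation:
Line 1: ['everything'] (min_width=10, slack=3)
Line 2: ['quick', 'bee', 'dog'] (min_width=13, slack=0)
Line 3: ['run', 'two'] (min_width=7, slack=6)
Line 4: ['compound', 'car'] (min_width=12, slack=1)
Line 5: ['book', 'as', 'the'] (min_width=11, slack=2)
Line 6: ['all', 'river'] (min_width=9, slack=4)
Line 7: ['line'] (min_width=4, slack=9)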